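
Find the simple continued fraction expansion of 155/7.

Run the Euclidean algorithm on 155 and 7; the successive quotients are the partial quotients a_0, a_1, ... (each step inverts the fractional part left over by the previous one):
  155 = 22*7 + 1, so a_0 = 22.
  7 = 7*1 + 0, so a_1 = 7.
The remainder reaches 0 after 2 divisions, so the expansion has 2 partial quotients, read off in order.

[22; 7]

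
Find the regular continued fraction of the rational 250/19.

[13; 6, 3]

Run the Euclidean algorithm on 250 and 19; the successive quotients are the partial quotients a_0, a_1, ... (each step inverts the fractional part left over by the previous one):
  250 = 13*19 + 3, so a_0 = 13.
  19 = 6*3 + 1, so a_1 = 6.
  3 = 3*1 + 0, so a_2 = 3.
The remainder reaches 0 after 3 divisions, so the expansion has 3 partial quotients, read off in order.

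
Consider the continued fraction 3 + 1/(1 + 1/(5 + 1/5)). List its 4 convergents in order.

Using the convergent recurrence p_i = a_i*p_{i-1} + p_{i-2}, q_i = a_i*q_{i-1} + q_{i-2} with p_{-2}=0, p_{-1}=1, q_{-2}=1, q_{-1}=0:
  i=0: a_0=3, p_0 = 3*1 + 0 = 3, q_0 = 3*0 + 1 = 1.
  i=1: a_1=1, p_1 = 1*3 + 1 = 4, q_1 = 1*1 + 0 = 1.
  i=2: a_2=5, p_2 = 5*4 + 3 = 23, q_2 = 5*1 + 1 = 6.
  i=3: a_3=5, p_3 = 5*23 + 4 = 119, q_3 = 5*6 + 1 = 31.

3/1, 4/1, 23/6, 119/31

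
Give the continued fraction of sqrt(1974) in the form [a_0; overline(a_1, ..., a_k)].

Write x_i = (sqrt(1974) + m_i)/d_i with (m_0, d_0) = (0, 1). a_0 = floor(sqrt(1974)) = 44, since 44^2 = 1936 <= 1974 < 2025 = 45^2.
Iterate m_{i+1} = d_i*a_i - m_i, d_{i+1} = (1974 - m_{i+1}^2)/d_i, a_{i+1} = floor((a_0 + m_{i+1})/d_{i+1}):
  m_1 = 1*44 - 0 = 44, d_1 = (1974 - 44^2)/1 = 38/1 = 38, a_1 = floor((44 + 44)/38) = 2.
  m_2 = 38*2 - 44 = 32, d_2 = (1974 - 32^2)/38 = 950/38 = 25, a_2 = floor((44 + 32)/25) = 3.
  m_3 = 25*3 - 32 = 43, d_3 = (1974 - 43^2)/25 = 125/25 = 5, a_3 = floor((44 + 43)/5) = 17.
  m_4 = 5*17 - 43 = 42, d_4 = (1974 - 42^2)/5 = 210/5 = 42, a_4 = floor((44 + 42)/42) = 2.
  m_5 = 42*2 - 42 = 42, d_5 = (1974 - 42^2)/42 = 210/42 = 5, a_5 = floor((44 + 42)/5) = 17.
  m_6 = 5*17 - 42 = 43, d_6 = (1974 - 43^2)/5 = 125/5 = 25, a_6 = floor((44 + 43)/25) = 3.
  m_7 = 25*3 - 43 = 32, d_7 = (1974 - 32^2)/25 = 950/25 = 38, a_7 = floor((44 + 32)/38) = 2.
  m_8 = 38*2 - 32 = 44, d_8 = (1974 - 44^2)/38 = 38/38 = 1, a_8 = floor((44 + 44)/1) = 88.
  m_9 = 1*88 - 44 = 44, d_9 = (1974 - 44^2)/1 = 38/1 = 38: (m_9, d_9) = (m_1, d_1) = (44, 38), so from here the quotients repeat a_1, ..., a_8; the period length is 8.
Hence the expansion of sqrt(1974) is a_0 = 44 followed by the repeating block 2, 3, 17, 2, 17, 3, 2, 88 (period 8).

[44; overline(2, 3, 17, 2, 17, 3, 2, 88)]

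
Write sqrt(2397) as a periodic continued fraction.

Write x_i = (sqrt(2397) + m_i)/d_i with (m_0, d_0) = (0, 1). a_0 = floor(sqrt(2397)) = 48, since 48^2 = 2304 <= 2397 < 2401 = 49^2.
Iterate m_{i+1} = d_i*a_i - m_i, d_{i+1} = (2397 - m_{i+1}^2)/d_i, a_{i+1} = floor((a_0 + m_{i+1})/d_{i+1}):
  m_1 = 1*48 - 0 = 48, d_1 = (2397 - 48^2)/1 = 93/1 = 93, a_1 = floor((48 + 48)/93) = 1.
  m_2 = 93*1 - 48 = 45, d_2 = (2397 - 45^2)/93 = 372/93 = 4, a_2 = floor((48 + 45)/4) = 23.
  m_3 = 4*23 - 45 = 47, d_3 = (2397 - 47^2)/4 = 188/4 = 47, a_3 = floor((48 + 47)/47) = 2.
  m_4 = 47*2 - 47 = 47, d_4 = (2397 - 47^2)/47 = 188/47 = 4, a_4 = floor((48 + 47)/4) = 23.
  m_5 = 4*23 - 47 = 45, d_5 = (2397 - 45^2)/4 = 372/4 = 93, a_5 = floor((48 + 45)/93) = 1.
  m_6 = 93*1 - 45 = 48, d_6 = (2397 - 48^2)/93 = 93/93 = 1, a_6 = floor((48 + 48)/1) = 96.
  m_7 = 1*96 - 48 = 48, d_7 = (2397 - 48^2)/1 = 93/1 = 93: (m_7, d_7) = (m_1, d_1) = (48, 93), so from here the quotients repeat a_1, ..., a_6; the period length is 6.
Hence the expansion of sqrt(2397) is a_0 = 48 followed by the repeating block 1, 23, 2, 23, 1, 96 (period 6).

[48; (1, 23, 2, 23, 1, 96)]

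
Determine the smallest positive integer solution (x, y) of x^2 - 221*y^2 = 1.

First expand sqrt(221) as a continued fraction. With x_i = (sqrt(221) + m_i)/d_i and (m_0, d_0) = (0, 1): a_0 = floor(sqrt(221)) = 14, since 14^2 = 196 <= 221 < 225 = 15^2.
Iterate m_{i+1} = d_i*a_i - m_i, d_{i+1} = (221 - m_{i+1}^2)/d_i, a_{i+1} = floor((a_0 + m_{i+1})/d_{i+1}):
  m_1 = 1*14 - 0 = 14, d_1 = (221 - 14^2)/1 = 25/1 = 25, a_1 = floor((14 + 14)/25) = 1.
  m_2 = 25*1 - 14 = 11, d_2 = (221 - 11^2)/25 = 100/25 = 4, a_2 = floor((14 + 11)/4) = 6.
  m_3 = 4*6 - 11 = 13, d_3 = (221 - 13^2)/4 = 52/4 = 13, a_3 = floor((14 + 13)/13) = 2.
  m_4 = 13*2 - 13 = 13, d_4 = (221 - 13^2)/13 = 52/13 = 4, a_4 = floor((14 + 13)/4) = 6.
  m_5 = 4*6 - 13 = 11, d_5 = (221 - 11^2)/4 = 100/4 = 25, a_5 = floor((14 + 11)/25) = 1.
  m_6 = 25*1 - 11 = 14, d_6 = (221 - 14^2)/25 = 25/25 = 1, a_6 = floor((14 + 14)/1) = 28.
  m_7 = 1*28 - 14 = 14, d_7 = (221 - 14^2)/1 = 25/1 = 25: (m_7, d_7) = (m_1, d_1) = (14, 25), so from here the quotients repeat a_1, ..., a_6; the period length is 6.
So sqrt(221) = [14; (1, 6, 2, 6, 1, 28)] with period length k = 6.
k is even, so the fundamental solution of x^2 - 221y^2 = 1 is (p_{k-1}, q_{k-1}) = (p_5, q_5); compute convergents through index 5.
Convergents (p_i = a_i*p_{i-1} + p_{i-2}, q_i = a_i*q_{i-1} + q_{i-2} with p_{-2}=0, p_{-1}=1, q_{-2}=1, q_{-1}=0):
  i=0: a_0=14, p_0 = 14*1 + 0 = 14, q_0 = 14*0 + 1 = 1.
  i=1: a_1=1, p_1 = 1*14 + 1 = 15, q_1 = 1*1 + 0 = 1.
  i=2: a_2=6, p_2 = 6*15 + 14 = 104, q_2 = 6*1 + 1 = 7.
  i=3: a_3=2, p_3 = 2*104 + 15 = 223, q_3 = 2*7 + 1 = 15.
  i=4: a_4=6, p_4 = 6*223 + 104 = 1442, q_4 = 6*15 + 7 = 97.
  i=5: a_5=1, p_5 = 1*1442 + 223 = 1665, q_5 = 1*97 + 15 = 112.
Check: 1665^2 - 221*112^2 = 2772225 - 2772224 = 1, so (x, y) = (1665, 112) solves the equation, and by the theorem it is the least positive solution.

(x, y) = (1665, 112)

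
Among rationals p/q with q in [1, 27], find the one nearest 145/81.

34/19

Expand x = 145/81 as a continued fraction with the Euclidean algorithm:
  145 = 1*81 + 64, so a_0 = 1.
  81 = 1*64 + 17, so a_1 = 1.
  64 = 3*17 + 13, so a_2 = 3.
  17 = 1*13 + 4, so a_3 = 1.
  13 = 3*4 + 1, so a_4 = 3.
  4 = 4*1 + 0, so a_5 = 4.
so x = [1; 1, 3, 1, 3, 4].
Convergents (p_i = a_i*p_{i-1} + p_{i-2}, q_i = a_i*q_{i-1} + q_{i-2} with p_{-2}=0, p_{-1}=1, q_{-2}=1, q_{-1}=0), until the denominator exceeds 27:
  i=0: a_0=1, p_0 = 1*1 + 0 = 1, q_0 = 1*0 + 1 = 1.
  i=1: a_1=1, p_1 = 1*1 + 1 = 2, q_1 = 1*1 + 0 = 1.
  i=2: a_2=3, p_2 = 3*2 + 1 = 7, q_2 = 3*1 + 1 = 4.
  i=3: a_3=1, p_3 = 1*7 + 2 = 9, q_3 = 1*4 + 1 = 5.
  i=4: a_4=3, p_4 = 3*9 + 7 = 34, q_4 = 3*5 + 4 = 19.
  i=5: a_5=4, p_5 = 4*34 + 9 = 145, q_5 = 4*19 + 5 = 81.
q_5 = 81 > 27, so the last convergent with denominator <= 27 is p_4/q_4 = 34/19.
The closest fraction with denominator <= 27 is either p_4/q_4 or the intermediate fraction (k*p_4 + p_3)/(k*q_4 + q_3) with the largest k >= 1 whose denominator stays <= 27; these approach x as k grows, and every other convergent or intermediate fraction in range is farther away.
Largest k: floor((27 - q_3)/q_4) = floor((27 - 5)/19) = 1.
That gives (1*34 + 9)/(1*19 + 5) = 43/24.
Compare the errors: |x - 34/19| = |145*19 - 34*81|/(81*19) = 1/1539, and |x - 43/24| = |145*24 - 43*81|/(81*24) = 3/1944.
Cross-multiplying, 1*1944 = 1944 < 4617 = 3*1539, so 1/1539 is smaller: the convergent 34/19 is closer to x than 43/24.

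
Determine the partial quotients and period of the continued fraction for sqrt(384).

Write x_i = (sqrt(384) + m_i)/d_i with (m_0, d_0) = (0, 1). a_0 = floor(sqrt(384)) = 19, since 19^2 = 361 <= 384 < 400 = 20^2.
Iterate m_{i+1} = d_i*a_i - m_i, d_{i+1} = (384 - m_{i+1}^2)/d_i, a_{i+1} = floor((a_0 + m_{i+1})/d_{i+1}):
  m_1 = 1*19 - 0 = 19, d_1 = (384 - 19^2)/1 = 23/1 = 23, a_1 = floor((19 + 19)/23) = 1.
  m_2 = 23*1 - 19 = 4, d_2 = (384 - 4^2)/23 = 368/23 = 16, a_2 = floor((19 + 4)/16) = 1.
  m_3 = 16*1 - 4 = 12, d_3 = (384 - 12^2)/16 = 240/16 = 15, a_3 = floor((19 + 12)/15) = 2.
  m_4 = 15*2 - 12 = 18, d_4 = (384 - 18^2)/15 = 60/15 = 4, a_4 = floor((19 + 18)/4) = 9.
  m_5 = 4*9 - 18 = 18, d_5 = (384 - 18^2)/4 = 60/4 = 15, a_5 = floor((19 + 18)/15) = 2.
  m_6 = 15*2 - 18 = 12, d_6 = (384 - 12^2)/15 = 240/15 = 16, a_6 = floor((19 + 12)/16) = 1.
  m_7 = 16*1 - 12 = 4, d_7 = (384 - 4^2)/16 = 368/16 = 23, a_7 = floor((19 + 4)/23) = 1.
  m_8 = 23*1 - 4 = 19, d_8 = (384 - 19^2)/23 = 23/23 = 1, a_8 = floor((19 + 19)/1) = 38.
  m_9 = 1*38 - 19 = 19, d_9 = (384 - 19^2)/1 = 23/1 = 23: (m_9, d_9) = (m_1, d_1) = (19, 23), so from here the quotients repeat a_1, ..., a_8; the period length is 8.
Hence the expansion of sqrt(384) is a_0 = 19 followed by the repeating block 1, 1, 2, 9, 2, 1, 1, 38 (period 8).

[19; (1, 1, 2, 9, 2, 1, 1, 38)]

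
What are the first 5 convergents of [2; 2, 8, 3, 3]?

Using the convergent recurrence p_i = a_i*p_{i-1} + p_{i-2}, q_i = a_i*q_{i-1} + q_{i-2} with p_{-2}=0, p_{-1}=1, q_{-2}=1, q_{-1}=0:
  i=0: a_0=2, p_0 = 2*1 + 0 = 2, q_0 = 2*0 + 1 = 1.
  i=1: a_1=2, p_1 = 2*2 + 1 = 5, q_1 = 2*1 + 0 = 2.
  i=2: a_2=8, p_2 = 8*5 + 2 = 42, q_2 = 8*2 + 1 = 17.
  i=3: a_3=3, p_3 = 3*42 + 5 = 131, q_3 = 3*17 + 2 = 53.
  i=4: a_4=3, p_4 = 3*131 + 42 = 435, q_4 = 3*53 + 17 = 176.

2/1, 5/2, 42/17, 131/53, 435/176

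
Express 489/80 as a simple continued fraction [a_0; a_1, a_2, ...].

[6; 8, 1, 8]

Run the Euclidean algorithm on 489 and 80; the successive quotients are the partial quotients a_0, a_1, ... (each step inverts the fractional part left over by the previous one):
  489 = 6*80 + 9, so a_0 = 6.
  80 = 8*9 + 8, so a_1 = 8.
  9 = 1*8 + 1, so a_2 = 1.
  8 = 8*1 + 0, so a_3 = 8.
The remainder reaches 0 after 4 divisions, so the expansion has 4 partial quotients, read off in order.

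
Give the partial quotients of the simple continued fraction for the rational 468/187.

[2; 1, 1, 93]

Run the Euclidean algorithm on 468 and 187; the successive quotients are the partial quotients a_0, a_1, ... (each step inverts the fractional part left over by the previous one):
  468 = 2*187 + 94, so a_0 = 2.
  187 = 1*94 + 93, so a_1 = 1.
  94 = 1*93 + 1, so a_2 = 1.
  93 = 93*1 + 0, so a_3 = 93.
The remainder reaches 0 after 4 divisions, so the expansion has 4 partial quotients, read off in order.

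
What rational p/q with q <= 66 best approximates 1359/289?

Expand x = 1359/289 as a continued fraction with the Euclidean algorithm:
  1359 = 4*289 + 203, so a_0 = 4.
  289 = 1*203 + 86, so a_1 = 1.
  203 = 2*86 + 31, so a_2 = 2.
  86 = 2*31 + 24, so a_3 = 2.
  31 = 1*24 + 7, so a_4 = 1.
  24 = 3*7 + 3, so a_5 = 3.
  7 = 2*3 + 1, so a_6 = 2.
  3 = 3*1 + 0, so a_7 = 3.
so x = [4; 1, 2, 2, 1, 3, 2, 3].
Convergents (p_i = a_i*p_{i-1} + p_{i-2}, q_i = a_i*q_{i-1} + q_{i-2} with p_{-2}=0, p_{-1}=1, q_{-2}=1, q_{-1}=0), until the denominator exceeds 66:
  i=0: a_0=4, p_0 = 4*1 + 0 = 4, q_0 = 4*0 + 1 = 1.
  i=1: a_1=1, p_1 = 1*4 + 1 = 5, q_1 = 1*1 + 0 = 1.
  i=2: a_2=2, p_2 = 2*5 + 4 = 14, q_2 = 2*1 + 1 = 3.
  i=3: a_3=2, p_3 = 2*14 + 5 = 33, q_3 = 2*3 + 1 = 7.
  i=4: a_4=1, p_4 = 1*33 + 14 = 47, q_4 = 1*7 + 3 = 10.
  i=5: a_5=3, p_5 = 3*47 + 33 = 174, q_5 = 3*10 + 7 = 37.
  i=6: a_6=2, p_6 = 2*174 + 47 = 395, q_6 = 2*37 + 10 = 84.
q_6 = 84 > 66, so the last convergent with denominator <= 66 is p_5/q_5 = 174/37.
The closest fraction with denominator <= 66 is either p_5/q_5 or the intermediate fraction (k*p_5 + p_4)/(k*q_5 + q_4) with the largest k >= 1 whose denominator stays <= 66; these approach x as k grows, and every other convergent or intermediate fraction in range is farther away.
Largest k: floor((66 - q_4)/q_5) = floor((66 - 10)/37) = 1.
That gives (1*174 + 47)/(1*37 + 10) = 221/47.
Compare the errors: |x - 174/37| = |1359*37 - 174*289|/(289*37) = 3/10693, and |x - 221/47| = |1359*47 - 221*289|/(289*47) = 4/13583.
Cross-multiplying, 3*13583 = 40749 < 42772 = 4*10693, so 3/10693 is smaller: the convergent 174/37 is closer to x than 221/47.

174/37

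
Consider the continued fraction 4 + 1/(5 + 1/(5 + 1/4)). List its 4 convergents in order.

4/1, 21/5, 109/26, 457/109

Using the convergent recurrence p_i = a_i*p_{i-1} + p_{i-2}, q_i = a_i*q_{i-1} + q_{i-2} with p_{-2}=0, p_{-1}=1, q_{-2}=1, q_{-1}=0:
  i=0: a_0=4, p_0 = 4*1 + 0 = 4, q_0 = 4*0 + 1 = 1.
  i=1: a_1=5, p_1 = 5*4 + 1 = 21, q_1 = 5*1 + 0 = 5.
  i=2: a_2=5, p_2 = 5*21 + 4 = 109, q_2 = 5*5 + 1 = 26.
  i=3: a_3=4, p_3 = 4*109 + 21 = 457, q_3 = 4*26 + 5 = 109.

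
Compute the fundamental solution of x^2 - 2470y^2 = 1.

First expand sqrt(2470) as a continued fraction. With x_i = (sqrt(2470) + m_i)/d_i and (m_0, d_0) = (0, 1): a_0 = floor(sqrt(2470)) = 49, since 49^2 = 2401 <= 2470 < 2500 = 50^2.
Iterate m_{i+1} = d_i*a_i - m_i, d_{i+1} = (2470 - m_{i+1}^2)/d_i, a_{i+1} = floor((a_0 + m_{i+1})/d_{i+1}):
  m_1 = 1*49 - 0 = 49, d_1 = (2470 - 49^2)/1 = 69/1 = 69, a_1 = floor((49 + 49)/69) = 1.
  m_2 = 69*1 - 49 = 20, d_2 = (2470 - 20^2)/69 = 2070/69 = 30, a_2 = floor((49 + 20)/30) = 2.
  m_3 = 30*2 - 20 = 40, d_3 = (2470 - 40^2)/30 = 870/30 = 29, a_3 = floor((49 + 40)/29) = 3.
  m_4 = 29*3 - 40 = 47, d_4 = (2470 - 47^2)/29 = 261/29 = 9, a_4 = floor((49 + 47)/9) = 10.
  m_5 = 9*10 - 47 = 43, d_5 = (2470 - 43^2)/9 = 621/9 = 69, a_5 = floor((49 + 43)/69) = 1.
  m_6 = 69*1 - 43 = 26, d_6 = (2470 - 26^2)/69 = 1794/69 = 26, a_6 = floor((49 + 26)/26) = 2.
  m_7 = 26*2 - 26 = 26, d_7 = (2470 - 26^2)/26 = 1794/26 = 69, a_7 = floor((49 + 26)/69) = 1.
  m_8 = 69*1 - 26 = 43, d_8 = (2470 - 43^2)/69 = 621/69 = 9, a_8 = floor((49 + 43)/9) = 10.
  m_9 = 9*10 - 43 = 47, d_9 = (2470 - 47^2)/9 = 261/9 = 29, a_9 = floor((49 + 47)/29) = 3.
  m_10 = 29*3 - 47 = 40, d_10 = (2470 - 40^2)/29 = 870/29 = 30, a_10 = floor((49 + 40)/30) = 2.
  m_11 = 30*2 - 40 = 20, d_11 = (2470 - 20^2)/30 = 2070/30 = 69, a_11 = floor((49 + 20)/69) = 1.
  m_12 = 69*1 - 20 = 49, d_12 = (2470 - 49^2)/69 = 69/69 = 1, a_12 = floor((49 + 49)/1) = 98.
  m_13 = 1*98 - 49 = 49, d_13 = (2470 - 49^2)/1 = 69/1 = 69: (m_13, d_13) = (m_1, d_1) = (49, 69), so from here the quotients repeat a_1, ..., a_12; the period length is 12.
So sqrt(2470) = [49; (1, 2, 3, 10, 1, 2, 1, 10, 3, 2, 1, 98)] with period length k = 12.
k is even, so the fundamental solution of x^2 - 2470y^2 = 1 is (p_{k-1}, q_{k-1}) = (p_11, q_11); compute convergents through index 11.
Convergents (p_i = a_i*p_{i-1} + p_{i-2}, q_i = a_i*q_{i-1} + q_{i-2} with p_{-2}=0, p_{-1}=1, q_{-2}=1, q_{-1}=0):
  i=0: a_0=49, p_0 = 49*1 + 0 = 49, q_0 = 49*0 + 1 = 1.
  i=1: a_1=1, p_1 = 1*49 + 1 = 50, q_1 = 1*1 + 0 = 1.
  i=2: a_2=2, p_2 = 2*50 + 49 = 149, q_2 = 2*1 + 1 = 3.
  i=3: a_3=3, p_3 = 3*149 + 50 = 497, q_3 = 3*3 + 1 = 10.
  i=4: a_4=10, p_4 = 10*497 + 149 = 5119, q_4 = 10*10 + 3 = 103.
  i=5: a_5=1, p_5 = 1*5119 + 497 = 5616, q_5 = 1*103 + 10 = 113.
  i=6: a_6=2, p_6 = 2*5616 + 5119 = 16351, q_6 = 2*113 + 103 = 329.
  i=7: a_7=1, p_7 = 1*16351 + 5616 = 21967, q_7 = 1*329 + 113 = 442.
  i=8: a_8=10, p_8 = 10*21967 + 16351 = 236021, q_8 = 10*442 + 329 = 4749.
  i=9: a_9=3, p_9 = 3*236021 + 21967 = 730030, q_9 = 3*4749 + 442 = 14689.
  i=10: a_10=2, p_10 = 2*730030 + 236021 = 1696081, q_10 = 2*14689 + 4749 = 34127.
  i=11: a_11=1, p_11 = 1*1696081 + 730030 = 2426111, q_11 = 1*34127 + 14689 = 48816.
Check: 2426111^2 - 2470*48816^2 = 5886014584321 - 5886014584320 = 1, so (x, y) = (2426111, 48816) solves the equation, and by the theorem it is the least positive solution.

(x, y) = (2426111, 48816)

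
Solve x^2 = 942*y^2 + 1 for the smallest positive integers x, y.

(x, y) = (106133, 3458)

First expand sqrt(942) as a continued fraction. With x_i = (sqrt(942) + m_i)/d_i and (m_0, d_0) = (0, 1): a_0 = floor(sqrt(942)) = 30, since 30^2 = 900 <= 942 < 961 = 31^2.
Iterate m_{i+1} = d_i*a_i - m_i, d_{i+1} = (942 - m_{i+1}^2)/d_i, a_{i+1} = floor((a_0 + m_{i+1})/d_{i+1}):
  m_1 = 1*30 - 0 = 30, d_1 = (942 - 30^2)/1 = 42/1 = 42, a_1 = floor((30 + 30)/42) = 1.
  m_2 = 42*1 - 30 = 12, d_2 = (942 - 12^2)/42 = 798/42 = 19, a_2 = floor((30 + 12)/19) = 2.
  m_3 = 19*2 - 12 = 26, d_3 = (942 - 26^2)/19 = 266/19 = 14, a_3 = floor((30 + 26)/14) = 4.
  m_4 = 14*4 - 26 = 30, d_4 = (942 - 30^2)/14 = 42/14 = 3, a_4 = floor((30 + 30)/3) = 20.
  m_5 = 3*20 - 30 = 30, d_5 = (942 - 30^2)/3 = 42/3 = 14, a_5 = floor((30 + 30)/14) = 4.
  m_6 = 14*4 - 30 = 26, d_6 = (942 - 26^2)/14 = 266/14 = 19, a_6 = floor((30 + 26)/19) = 2.
  m_7 = 19*2 - 26 = 12, d_7 = (942 - 12^2)/19 = 798/19 = 42, a_7 = floor((30 + 12)/42) = 1.
  m_8 = 42*1 - 12 = 30, d_8 = (942 - 30^2)/42 = 42/42 = 1, a_8 = floor((30 + 30)/1) = 60.
  m_9 = 1*60 - 30 = 30, d_9 = (942 - 30^2)/1 = 42/1 = 42: (m_9, d_9) = (m_1, d_1) = (30, 42), so from here the quotients repeat a_1, ..., a_8; the period length is 8.
So sqrt(942) = [30; (1, 2, 4, 20, 4, 2, 1, 60)] with period length k = 8.
k is even, so the fundamental solution of x^2 - 942y^2 = 1 is (p_{k-1}, q_{k-1}) = (p_7, q_7); compute convergents through index 7.
Convergents (p_i = a_i*p_{i-1} + p_{i-2}, q_i = a_i*q_{i-1} + q_{i-2} with p_{-2}=0, p_{-1}=1, q_{-2}=1, q_{-1}=0):
  i=0: a_0=30, p_0 = 30*1 + 0 = 30, q_0 = 30*0 + 1 = 1.
  i=1: a_1=1, p_1 = 1*30 + 1 = 31, q_1 = 1*1 + 0 = 1.
  i=2: a_2=2, p_2 = 2*31 + 30 = 92, q_2 = 2*1 + 1 = 3.
  i=3: a_3=4, p_3 = 4*92 + 31 = 399, q_3 = 4*3 + 1 = 13.
  i=4: a_4=20, p_4 = 20*399 + 92 = 8072, q_4 = 20*13 + 3 = 263.
  i=5: a_5=4, p_5 = 4*8072 + 399 = 32687, q_5 = 4*263 + 13 = 1065.
  i=6: a_6=2, p_6 = 2*32687 + 8072 = 73446, q_6 = 2*1065 + 263 = 2393.
  i=7: a_7=1, p_7 = 1*73446 + 32687 = 106133, q_7 = 1*2393 + 1065 = 3458.
Check: 106133^2 - 942*3458^2 = 11264213689 - 11264213688 = 1, so (x, y) = (106133, 3458) solves the equation, and by the theorem it is the least positive solution.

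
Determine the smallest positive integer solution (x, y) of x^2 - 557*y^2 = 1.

(x, y) = (27849, 1180)

First expand sqrt(557) as a continued fraction. With x_i = (sqrt(557) + m_i)/d_i and (m_0, d_0) = (0, 1): a_0 = floor(sqrt(557)) = 23, since 23^2 = 529 <= 557 < 576 = 24^2.
Iterate m_{i+1} = d_i*a_i - m_i, d_{i+1} = (557 - m_{i+1}^2)/d_i, a_{i+1} = floor((a_0 + m_{i+1})/d_{i+1}):
  m_1 = 1*23 - 0 = 23, d_1 = (557 - 23^2)/1 = 28/1 = 28, a_1 = floor((23 + 23)/28) = 1.
  m_2 = 28*1 - 23 = 5, d_2 = (557 - 5^2)/28 = 532/28 = 19, a_2 = floor((23 + 5)/19) = 1.
  m_3 = 19*1 - 5 = 14, d_3 = (557 - 14^2)/19 = 361/19 = 19, a_3 = floor((23 + 14)/19) = 1.
  m_4 = 19*1 - 14 = 5, d_4 = (557 - 5^2)/19 = 532/19 = 28, a_4 = floor((23 + 5)/28) = 1.
  m_5 = 28*1 - 5 = 23, d_5 = (557 - 23^2)/28 = 28/28 = 1, a_5 = floor((23 + 23)/1) = 46.
  m_6 = 1*46 - 23 = 23, d_6 = (557 - 23^2)/1 = 28/1 = 28: (m_6, d_6) = (m_1, d_1) = (23, 28), so from here the quotients repeat a_1, ..., a_5; the period length is 5.
So sqrt(557) = [23; (1, 1, 1, 1, 46)] with period length k = 5.
k is odd, so (p_{k-1}, q_{k-1}) only solves x^2 - 557y^2 = -1 and the fundamental solution of x^2 - 557y^2 = 1 is (p_{2k-1}, q_{2k-1}) = (p_9, q_9); compute convergents through index 9, running through the period twice.
Convergents (p_i = a_i*p_{i-1} + p_{i-2}, q_i = a_i*q_{i-1} + q_{i-2} with p_{-2}=0, p_{-1}=1, q_{-2}=1, q_{-1}=0):
  i=0: a_0=23, p_0 = 23*1 + 0 = 23, q_0 = 23*0 + 1 = 1.
  i=1: a_1=1, p_1 = 1*23 + 1 = 24, q_1 = 1*1 + 0 = 1.
  i=2: a_2=1, p_2 = 1*24 + 23 = 47, q_2 = 1*1 + 1 = 2.
  i=3: a_3=1, p_3 = 1*47 + 24 = 71, q_3 = 1*2 + 1 = 3.
  i=4: a_4=1, p_4 = 1*71 + 47 = 118, q_4 = 1*3 + 2 = 5.
  i=5: a_5=46, p_5 = 46*118 + 71 = 5499, q_5 = 46*5 + 3 = 233.
  i=6: a_6=1, p_6 = 1*5499 + 118 = 5617, q_6 = 1*233 + 5 = 238.
  i=7: a_7=1, p_7 = 1*5617 + 5499 = 11116, q_7 = 1*238 + 233 = 471.
  i=8: a_8=1, p_8 = 1*11116 + 5617 = 16733, q_8 = 1*471 + 238 = 709.
  i=9: a_9=1, p_9 = 1*16733 + 11116 = 27849, q_9 = 1*709 + 471 = 1180.
Indeed p_4^2 - 557*q_4^2 = 13924 - 13925 = -1, not +1.
Check: 27849^2 - 557*1180^2 = 775566801 - 775566800 = 1, so (x, y) = (27849, 1180) solves the equation, and by the theorem it is the least positive solution.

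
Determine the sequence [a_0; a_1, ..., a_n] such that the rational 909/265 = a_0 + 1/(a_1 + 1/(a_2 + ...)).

[3; 2, 3, 12, 3]

Run the Euclidean algorithm on 909 and 265; the successive quotients are the partial quotients a_0, a_1, ... (each step inverts the fractional part left over by the previous one):
  909 = 3*265 + 114, so a_0 = 3.
  265 = 2*114 + 37, so a_1 = 2.
  114 = 3*37 + 3, so a_2 = 3.
  37 = 12*3 + 1, so a_3 = 12.
  3 = 3*1 + 0, so a_4 = 3.
The remainder reaches 0 after 5 divisions, so the expansion has 5 partial quotients, read off in order.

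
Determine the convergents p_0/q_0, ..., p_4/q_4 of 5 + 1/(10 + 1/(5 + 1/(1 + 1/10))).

Using the convergent recurrence p_i = a_i*p_{i-1} + p_{i-2}, q_i = a_i*q_{i-1} + q_{i-2} with p_{-2}=0, p_{-1}=1, q_{-2}=1, q_{-1}=0:
  i=0: a_0=5, p_0 = 5*1 + 0 = 5, q_0 = 5*0 + 1 = 1.
  i=1: a_1=10, p_1 = 10*5 + 1 = 51, q_1 = 10*1 + 0 = 10.
  i=2: a_2=5, p_2 = 5*51 + 5 = 260, q_2 = 5*10 + 1 = 51.
  i=3: a_3=1, p_3 = 1*260 + 51 = 311, q_3 = 1*51 + 10 = 61.
  i=4: a_4=10, p_4 = 10*311 + 260 = 3370, q_4 = 10*61 + 51 = 661.

5/1, 51/10, 260/51, 311/61, 3370/661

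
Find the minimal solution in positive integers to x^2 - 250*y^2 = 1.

(x, y) = (39480499, 2496966)

First expand sqrt(250) as a continued fraction. With x_i = (sqrt(250) + m_i)/d_i and (m_0, d_0) = (0, 1): a_0 = floor(sqrt(250)) = 15, since 15^2 = 225 <= 250 < 256 = 16^2.
Iterate m_{i+1} = d_i*a_i - m_i, d_{i+1} = (250 - m_{i+1}^2)/d_i, a_{i+1} = floor((a_0 + m_{i+1})/d_{i+1}):
  m_1 = 1*15 - 0 = 15, d_1 = (250 - 15^2)/1 = 25/1 = 25, a_1 = floor((15 + 15)/25) = 1.
  m_2 = 25*1 - 15 = 10, d_2 = (250 - 10^2)/25 = 150/25 = 6, a_2 = floor((15 + 10)/6) = 4.
  m_3 = 6*4 - 10 = 14, d_3 = (250 - 14^2)/6 = 54/6 = 9, a_3 = floor((15 + 14)/9) = 3.
  m_4 = 9*3 - 14 = 13, d_4 = (250 - 13^2)/9 = 81/9 = 9, a_4 = floor((15 + 13)/9) = 3.
  m_5 = 9*3 - 13 = 14, d_5 = (250 - 14^2)/9 = 54/9 = 6, a_5 = floor((15 + 14)/6) = 4.
  m_6 = 6*4 - 14 = 10, d_6 = (250 - 10^2)/6 = 150/6 = 25, a_6 = floor((15 + 10)/25) = 1.
  m_7 = 25*1 - 10 = 15, d_7 = (250 - 15^2)/25 = 25/25 = 1, a_7 = floor((15 + 15)/1) = 30.
  m_8 = 1*30 - 15 = 15, d_8 = (250 - 15^2)/1 = 25/1 = 25: (m_8, d_8) = (m_1, d_1) = (15, 25), so from here the quotients repeat a_1, ..., a_7; the period length is 7.
So sqrt(250) = [15; (1, 4, 3, 3, 4, 1, 30)] with period length k = 7.
k is odd, so (p_{k-1}, q_{k-1}) only solves x^2 - 250y^2 = -1 and the fundamental solution of x^2 - 250y^2 = 1 is (p_{2k-1}, q_{2k-1}) = (p_13, q_13); compute convergents through index 13, running through the period twice.
Convergents (p_i = a_i*p_{i-1} + p_{i-2}, q_i = a_i*q_{i-1} + q_{i-2} with p_{-2}=0, p_{-1}=1, q_{-2}=1, q_{-1}=0):
  i=0: a_0=15, p_0 = 15*1 + 0 = 15, q_0 = 15*0 + 1 = 1.
  i=1: a_1=1, p_1 = 1*15 + 1 = 16, q_1 = 1*1 + 0 = 1.
  i=2: a_2=4, p_2 = 4*16 + 15 = 79, q_2 = 4*1 + 1 = 5.
  i=3: a_3=3, p_3 = 3*79 + 16 = 253, q_3 = 3*5 + 1 = 16.
  i=4: a_4=3, p_4 = 3*253 + 79 = 838, q_4 = 3*16 + 5 = 53.
  i=5: a_5=4, p_5 = 4*838 + 253 = 3605, q_5 = 4*53 + 16 = 228.
  i=6: a_6=1, p_6 = 1*3605 + 838 = 4443, q_6 = 1*228 + 53 = 281.
  i=7: a_7=30, p_7 = 30*4443 + 3605 = 136895, q_7 = 30*281 + 228 = 8658.
  i=8: a_8=1, p_8 = 1*136895 + 4443 = 141338, q_8 = 1*8658 + 281 = 8939.
  i=9: a_9=4, p_9 = 4*141338 + 136895 = 702247, q_9 = 4*8939 + 8658 = 44414.
  i=10: a_10=3, p_10 = 3*702247 + 141338 = 2248079, q_10 = 3*44414 + 8939 = 142181.
  i=11: a_11=3, p_11 = 3*2248079 + 702247 = 7446484, q_11 = 3*142181 + 44414 = 470957.
  i=12: a_12=4, p_12 = 4*7446484 + 2248079 = 32034015, q_12 = 4*470957 + 142181 = 2026009.
  i=13: a_13=1, p_13 = 1*32034015 + 7446484 = 39480499, q_13 = 1*2026009 + 470957 = 2496966.
Indeed p_6^2 - 250*q_6^2 = 19740249 - 19740250 = -1, not +1.
Check: 39480499^2 - 250*2496966^2 = 1558709801289001 - 1558709801289000 = 1, so (x, y) = (39480499, 2496966) solves the equation, and by the theorem it is the least positive solution.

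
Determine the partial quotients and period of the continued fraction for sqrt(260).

Write x_i = (sqrt(260) + m_i)/d_i with (m_0, d_0) = (0, 1). a_0 = floor(sqrt(260)) = 16, since 16^2 = 256 <= 260 < 289 = 17^2.
Iterate m_{i+1} = d_i*a_i - m_i, d_{i+1} = (260 - m_{i+1}^2)/d_i, a_{i+1} = floor((a_0 + m_{i+1})/d_{i+1}):
  m_1 = 1*16 - 0 = 16, d_1 = (260 - 16^2)/1 = 4/1 = 4, a_1 = floor((16 + 16)/4) = 8.
  m_2 = 4*8 - 16 = 16, d_2 = (260 - 16^2)/4 = 4/4 = 1, a_2 = floor((16 + 16)/1) = 32.
  m_3 = 1*32 - 16 = 16, d_3 = (260 - 16^2)/1 = 4/1 = 4: (m_3, d_3) = (m_1, d_1) = (16, 4), so from here the quotients repeat a_1, a_2; the period length is 2.
Hence the expansion of sqrt(260) is a_0 = 16 followed by the repeating block 8, 32 (period 2).

[16; (8, 32)]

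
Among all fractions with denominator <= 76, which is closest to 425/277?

112/73

Expand x = 425/277 as a continued fraction with the Euclidean algorithm:
  425 = 1*277 + 148, so a_0 = 1.
  277 = 1*148 + 129, so a_1 = 1.
  148 = 1*129 + 19, so a_2 = 1.
  129 = 6*19 + 15, so a_3 = 6.
  19 = 1*15 + 4, so a_4 = 1.
  15 = 3*4 + 3, so a_5 = 3.
  4 = 1*3 + 1, so a_6 = 1.
  3 = 3*1 + 0, so a_7 = 3.
so x = [1; 1, 1, 6, 1, 3, 1, 3].
Convergents (p_i = a_i*p_{i-1} + p_{i-2}, q_i = a_i*q_{i-1} + q_{i-2} with p_{-2}=0, p_{-1}=1, q_{-2}=1, q_{-1}=0), until the denominator exceeds 76:
  i=0: a_0=1, p_0 = 1*1 + 0 = 1, q_0 = 1*0 + 1 = 1.
  i=1: a_1=1, p_1 = 1*1 + 1 = 2, q_1 = 1*1 + 0 = 1.
  i=2: a_2=1, p_2 = 1*2 + 1 = 3, q_2 = 1*1 + 1 = 2.
  i=3: a_3=6, p_3 = 6*3 + 2 = 20, q_3 = 6*2 + 1 = 13.
  i=4: a_4=1, p_4 = 1*20 + 3 = 23, q_4 = 1*13 + 2 = 15.
  i=5: a_5=3, p_5 = 3*23 + 20 = 89, q_5 = 3*15 + 13 = 58.
  i=6: a_6=1, p_6 = 1*89 + 23 = 112, q_6 = 1*58 + 15 = 73.
  i=7: a_7=3, p_7 = 3*112 + 89 = 425, q_7 = 3*73 + 58 = 277.
q_7 = 277 > 76, so the last convergent with denominator <= 76 is p_6/q_6 = 112/73.
The closest fraction with denominator <= 76 is either p_6/q_6 or the intermediate fraction (k*p_6 + p_5)/(k*q_6 + q_5) with the largest k >= 1 whose denominator stays <= 76; these approach x as k grows, and every other convergent or intermediate fraction in range is farther away.
Largest k: floor((76 - q_5)/q_6) = floor((76 - 58)/73) = 0.
Since k = 0, no intermediate fraction beyond p_6/q_6 has denominator <= 76, so the convergent 112/73 is the closest (its error is |425*73 - 112*277|/(277*73) = 1/20221).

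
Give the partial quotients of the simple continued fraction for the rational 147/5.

Run the Euclidean algorithm on 147 and 5; the successive quotients are the partial quotients a_0, a_1, ... (each step inverts the fractional part left over by the previous one):
  147 = 29*5 + 2, so a_0 = 29.
  5 = 2*2 + 1, so a_1 = 2.
  2 = 2*1 + 0, so a_2 = 2.
The remainder reaches 0 after 3 divisions, so the expansion has 3 partial quotients, read off in order.

[29; 2, 2]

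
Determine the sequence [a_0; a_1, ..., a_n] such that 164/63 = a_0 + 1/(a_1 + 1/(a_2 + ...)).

[2; 1, 1, 1, 1, 12]

Run the Euclidean algorithm on 164 and 63; the successive quotients are the partial quotients a_0, a_1, ... (each step inverts the fractional part left over by the previous one):
  164 = 2*63 + 38, so a_0 = 2.
  63 = 1*38 + 25, so a_1 = 1.
  38 = 1*25 + 13, so a_2 = 1.
  25 = 1*13 + 12, so a_3 = 1.
  13 = 1*12 + 1, so a_4 = 1.
  12 = 12*1 + 0, so a_5 = 12.
The remainder reaches 0 after 6 divisions, so the expansion has 6 partial quotients, read off in order.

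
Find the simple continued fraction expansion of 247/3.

Run the Euclidean algorithm on 247 and 3; the successive quotients are the partial quotients a_0, a_1, ... (each step inverts the fractional part left over by the previous one):
  247 = 82*3 + 1, so a_0 = 82.
  3 = 3*1 + 0, so a_1 = 3.
The remainder reaches 0 after 2 divisions, so the expansion has 2 partial quotients, read off in order.

[82; 3]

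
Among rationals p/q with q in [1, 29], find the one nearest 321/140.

Expand x = 321/140 as a continued fraction with the Euclidean algorithm:
  321 = 2*140 + 41, so a_0 = 2.
  140 = 3*41 + 17, so a_1 = 3.
  41 = 2*17 + 7, so a_2 = 2.
  17 = 2*7 + 3, so a_3 = 2.
  7 = 2*3 + 1, so a_4 = 2.
  3 = 3*1 + 0, so a_5 = 3.
so x = [2; 3, 2, 2, 2, 3].
Convergents (p_i = a_i*p_{i-1} + p_{i-2}, q_i = a_i*q_{i-1} + q_{i-2} with p_{-2}=0, p_{-1}=1, q_{-2}=1, q_{-1}=0), until the denominator exceeds 29:
  i=0: a_0=2, p_0 = 2*1 + 0 = 2, q_0 = 2*0 + 1 = 1.
  i=1: a_1=3, p_1 = 3*2 + 1 = 7, q_1 = 3*1 + 0 = 3.
  i=2: a_2=2, p_2 = 2*7 + 2 = 16, q_2 = 2*3 + 1 = 7.
  i=3: a_3=2, p_3 = 2*16 + 7 = 39, q_3 = 2*7 + 3 = 17.
  i=4: a_4=2, p_4 = 2*39 + 16 = 94, q_4 = 2*17 + 7 = 41.
q_4 = 41 > 29, so the last convergent with denominator <= 29 is p_3/q_3 = 39/17.
The closest fraction with denominator <= 29 is either p_3/q_3 or the intermediate fraction (k*p_3 + p_2)/(k*q_3 + q_2) with the largest k >= 1 whose denominator stays <= 29; these approach x as k grows, and every other convergent or intermediate fraction in range is farther away.
Largest k: floor((29 - q_2)/q_3) = floor((29 - 7)/17) = 1.
That gives (1*39 + 16)/(1*17 + 7) = 55/24.
Compare the errors: |x - 39/17| = |321*17 - 39*140|/(140*17) = 3/2380, and |x - 55/24| = |321*24 - 55*140|/(140*24) = 4/3360.
Cross-multiplying, 4*2380 = 9520 < 10080 = 3*3360, so 4/3360 is smaller: the intermediate fraction 55/24 is closer to x than 39/17.

55/24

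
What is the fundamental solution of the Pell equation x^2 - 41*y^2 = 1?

First expand sqrt(41) as a continued fraction. With x_i = (sqrt(41) + m_i)/d_i and (m_0, d_0) = (0, 1): a_0 = floor(sqrt(41)) = 6, since 6^2 = 36 <= 41 < 49 = 7^2.
Iterate m_{i+1} = d_i*a_i - m_i, d_{i+1} = (41 - m_{i+1}^2)/d_i, a_{i+1} = floor((a_0 + m_{i+1})/d_{i+1}):
  m_1 = 1*6 - 0 = 6, d_1 = (41 - 6^2)/1 = 5/1 = 5, a_1 = floor((6 + 6)/5) = 2.
  m_2 = 5*2 - 6 = 4, d_2 = (41 - 4^2)/5 = 25/5 = 5, a_2 = floor((6 + 4)/5) = 2.
  m_3 = 5*2 - 4 = 6, d_3 = (41 - 6^2)/5 = 5/5 = 1, a_3 = floor((6 + 6)/1) = 12.
  m_4 = 1*12 - 6 = 6, d_4 = (41 - 6^2)/1 = 5/1 = 5: (m_4, d_4) = (m_1, d_1) = (6, 5), so from here the quotients repeat a_1, ..., a_3; the period length is 3.
So sqrt(41) = [6; (2, 2, 12)] with period length k = 3.
k is odd, so (p_{k-1}, q_{k-1}) only solves x^2 - 41y^2 = -1 and the fundamental solution of x^2 - 41y^2 = 1 is (p_{2k-1}, q_{2k-1}) = (p_5, q_5); compute convergents through index 5, running through the period twice.
Convergents (p_i = a_i*p_{i-1} + p_{i-2}, q_i = a_i*q_{i-1} + q_{i-2} with p_{-2}=0, p_{-1}=1, q_{-2}=1, q_{-1}=0):
  i=0: a_0=6, p_0 = 6*1 + 0 = 6, q_0 = 6*0 + 1 = 1.
  i=1: a_1=2, p_1 = 2*6 + 1 = 13, q_1 = 2*1 + 0 = 2.
  i=2: a_2=2, p_2 = 2*13 + 6 = 32, q_2 = 2*2 + 1 = 5.
  i=3: a_3=12, p_3 = 12*32 + 13 = 397, q_3 = 12*5 + 2 = 62.
  i=4: a_4=2, p_4 = 2*397 + 32 = 826, q_4 = 2*62 + 5 = 129.
  i=5: a_5=2, p_5 = 2*826 + 397 = 2049, q_5 = 2*129 + 62 = 320.
Indeed p_2^2 - 41*q_2^2 = 1024 - 1025 = -1, not +1.
Check: 2049^2 - 41*320^2 = 4198401 - 4198400 = 1, so (x, y) = (2049, 320) solves the equation, and by the theorem it is the least positive solution.

(x, y) = (2049, 320)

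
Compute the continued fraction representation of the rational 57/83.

Run the Euclidean algorithm on 57 and 83; the successive quotients are the partial quotients a_0, a_1, ... (each step inverts the fractional part left over by the previous one):
  57 = 0*83 + 57, so a_0 = 0.
  83 = 1*57 + 26, so a_1 = 1.
  57 = 2*26 + 5, so a_2 = 2.
  26 = 5*5 + 1, so a_3 = 5.
  5 = 5*1 + 0, so a_4 = 5.
The remainder reaches 0 after 5 divisions, so the expansion has 5 partial quotients, read off in order.

[0; 1, 2, 5, 5]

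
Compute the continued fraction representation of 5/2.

Run the Euclidean algorithm on 5 and 2; the successive quotients are the partial quotients a_0, a_1, ... (each step inverts the fractional part left over by the previous one):
  5 = 2*2 + 1, so a_0 = 2.
  2 = 2*1 + 0, so a_1 = 2.
The remainder reaches 0 after 2 divisions, so the expansion has 2 partial quotients, read off in order.

[2; 2]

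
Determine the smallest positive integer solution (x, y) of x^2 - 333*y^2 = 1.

First expand sqrt(333) as a continued fraction. With x_i = (sqrt(333) + m_i)/d_i and (m_0, d_0) = (0, 1): a_0 = floor(sqrt(333)) = 18, since 18^2 = 324 <= 333 < 361 = 19^2.
Iterate m_{i+1} = d_i*a_i - m_i, d_{i+1} = (333 - m_{i+1}^2)/d_i, a_{i+1} = floor((a_0 + m_{i+1})/d_{i+1}):
  m_1 = 1*18 - 0 = 18, d_1 = (333 - 18^2)/1 = 9/1 = 9, a_1 = floor((18 + 18)/9) = 4.
  m_2 = 9*4 - 18 = 18, d_2 = (333 - 18^2)/9 = 9/9 = 1, a_2 = floor((18 + 18)/1) = 36.
  m_3 = 1*36 - 18 = 18, d_3 = (333 - 18^2)/1 = 9/1 = 9: (m_3, d_3) = (m_1, d_1) = (18, 9), so from here the quotients repeat a_1, a_2; the period length is 2.
So sqrt(333) = [18; (4, 36)] with period length k = 2.
k is even, so the fundamental solution of x^2 - 333y^2 = 1 is (p_{k-1}, q_{k-1}) = (p_1, q_1); compute convergents through index 1.
Convergents (p_i = a_i*p_{i-1} + p_{i-2}, q_i = a_i*q_{i-1} + q_{i-2} with p_{-2}=0, p_{-1}=1, q_{-2}=1, q_{-1}=0):
  i=0: a_0=18, p_0 = 18*1 + 0 = 18, q_0 = 18*0 + 1 = 1.
  i=1: a_1=4, p_1 = 4*18 + 1 = 73, q_1 = 4*1 + 0 = 4.
Check: 73^2 - 333*4^2 = 5329 - 5328 = 1, so (x, y) = (73, 4) solves the equation, and by the theorem it is the least positive solution.

(x, y) = (73, 4)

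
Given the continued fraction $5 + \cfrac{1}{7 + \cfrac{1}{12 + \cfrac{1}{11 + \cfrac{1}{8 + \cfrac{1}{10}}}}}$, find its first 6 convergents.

Using the convergent recurrence p_i = a_i*p_{i-1} + p_{i-2}, q_i = a_i*q_{i-1} + q_{i-2} with p_{-2}=0, p_{-1}=1, q_{-2}=1, q_{-1}=0:
  i=0: a_0=5, p_0 = 5*1 + 0 = 5, q_0 = 5*0 + 1 = 1.
  i=1: a_1=7, p_1 = 7*5 + 1 = 36, q_1 = 7*1 + 0 = 7.
  i=2: a_2=12, p_2 = 12*36 + 5 = 437, q_2 = 12*7 + 1 = 85.
  i=3: a_3=11, p_3 = 11*437 + 36 = 4843, q_3 = 11*85 + 7 = 942.
  i=4: a_4=8, p_4 = 8*4843 + 437 = 39181, q_4 = 8*942 + 85 = 7621.
  i=5: a_5=10, p_5 = 10*39181 + 4843 = 396653, q_5 = 10*7621 + 942 = 77152.

5/1, 36/7, 437/85, 4843/942, 39181/7621, 396653/77152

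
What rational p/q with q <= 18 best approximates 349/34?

154/15

Expand x = 349/34 as a continued fraction with the Euclidean algorithm:
  349 = 10*34 + 9, so a_0 = 10.
  34 = 3*9 + 7, so a_1 = 3.
  9 = 1*7 + 2, so a_2 = 1.
  7 = 3*2 + 1, so a_3 = 3.
  2 = 2*1 + 0, so a_4 = 2.
so x = [10; 3, 1, 3, 2].
Convergents (p_i = a_i*p_{i-1} + p_{i-2}, q_i = a_i*q_{i-1} + q_{i-2} with p_{-2}=0, p_{-1}=1, q_{-2}=1, q_{-1}=0), until the denominator exceeds 18:
  i=0: a_0=10, p_0 = 10*1 + 0 = 10, q_0 = 10*0 + 1 = 1.
  i=1: a_1=3, p_1 = 3*10 + 1 = 31, q_1 = 3*1 + 0 = 3.
  i=2: a_2=1, p_2 = 1*31 + 10 = 41, q_2 = 1*3 + 1 = 4.
  i=3: a_3=3, p_3 = 3*41 + 31 = 154, q_3 = 3*4 + 3 = 15.
  i=4: a_4=2, p_4 = 2*154 + 41 = 349, q_4 = 2*15 + 4 = 34.
q_4 = 34 > 18, so the last convergent with denominator <= 18 is p_3/q_3 = 154/15.
The closest fraction with denominator <= 18 is either p_3/q_3 or the intermediate fraction (k*p_3 + p_2)/(k*q_3 + q_2) with the largest k >= 1 whose denominator stays <= 18; these approach x as k grows, and every other convergent or intermediate fraction in range is farther away.
Largest k: floor((18 - q_2)/q_3) = floor((18 - 4)/15) = 0.
Since k = 0, no intermediate fraction beyond p_3/q_3 has denominator <= 18, so the convergent 154/15 is the closest (its error is |349*15 - 154*34|/(34*15) = 1/510).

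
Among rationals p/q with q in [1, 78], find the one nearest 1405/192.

Expand x = 1405/192 as a continued fraction with the Euclidean algorithm:
  1405 = 7*192 + 61, so a_0 = 7.
  192 = 3*61 + 9, so a_1 = 3.
  61 = 6*9 + 7, so a_2 = 6.
  9 = 1*7 + 2, so a_3 = 1.
  7 = 3*2 + 1, so a_4 = 3.
  2 = 2*1 + 0, so a_5 = 2.
so x = [7; 3, 6, 1, 3, 2].
Convergents (p_i = a_i*p_{i-1} + p_{i-2}, q_i = a_i*q_{i-1} + q_{i-2} with p_{-2}=0, p_{-1}=1, q_{-2}=1, q_{-1}=0), until the denominator exceeds 78:
  i=0: a_0=7, p_0 = 7*1 + 0 = 7, q_0 = 7*0 + 1 = 1.
  i=1: a_1=3, p_1 = 3*7 + 1 = 22, q_1 = 3*1 + 0 = 3.
  i=2: a_2=6, p_2 = 6*22 + 7 = 139, q_2 = 6*3 + 1 = 19.
  i=3: a_3=1, p_3 = 1*139 + 22 = 161, q_3 = 1*19 + 3 = 22.
  i=4: a_4=3, p_4 = 3*161 + 139 = 622, q_4 = 3*22 + 19 = 85.
q_4 = 85 > 78, so the last convergent with denominator <= 78 is p_3/q_3 = 161/22.
The closest fraction with denominator <= 78 is either p_3/q_3 or the intermediate fraction (k*p_3 + p_2)/(k*q_3 + q_2) with the largest k >= 1 whose denominator stays <= 78; these approach x as k grows, and every other convergent or intermediate fraction in range is farther away.
Largest k: floor((78 - q_2)/q_3) = floor((78 - 19)/22) = 2.
That gives (2*161 + 139)/(2*22 + 19) = 461/63.
Compare the errors: |x - 161/22| = |1405*22 - 161*192|/(192*22) = 2/4224, and |x - 461/63| = |1405*63 - 461*192|/(192*63) = 3/12096.
Cross-multiplying, 3*4224 = 12672 < 24192 = 2*12096, so 3/12096 is smaller: the intermediate fraction 461/63 is closer to x than 161/22.

461/63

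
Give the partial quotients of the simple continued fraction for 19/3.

[6; 3]

Run the Euclidean algorithm on 19 and 3; the successive quotients are the partial quotients a_0, a_1, ... (each step inverts the fractional part left over by the previous one):
  19 = 6*3 + 1, so a_0 = 6.
  3 = 3*1 + 0, so a_1 = 3.
The remainder reaches 0 after 2 divisions, so the expansion has 2 partial quotients, read off in order.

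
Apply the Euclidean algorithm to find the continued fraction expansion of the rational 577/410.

[1; 2, 2, 5, 15]

Run the Euclidean algorithm on 577 and 410; the successive quotients are the partial quotients a_0, a_1, ... (each step inverts the fractional part left over by the previous one):
  577 = 1*410 + 167, so a_0 = 1.
  410 = 2*167 + 76, so a_1 = 2.
  167 = 2*76 + 15, so a_2 = 2.
  76 = 5*15 + 1, so a_3 = 5.
  15 = 15*1 + 0, so a_4 = 15.
The remainder reaches 0 after 5 divisions, so the expansion has 5 partial quotients, read off in order.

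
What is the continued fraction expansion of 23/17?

[1; 2, 1, 5]

Run the Euclidean algorithm on 23 and 17; the successive quotients are the partial quotients a_0, a_1, ... (each step inverts the fractional part left over by the previous one):
  23 = 1*17 + 6, so a_0 = 1.
  17 = 2*6 + 5, so a_1 = 2.
  6 = 1*5 + 1, so a_2 = 1.
  5 = 5*1 + 0, so a_3 = 5.
The remainder reaches 0 after 4 divisions, so the expansion has 4 partial quotients, read off in order.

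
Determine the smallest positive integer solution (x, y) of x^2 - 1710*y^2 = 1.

(x, y) = (52021, 1258)

First expand sqrt(1710) as a continued fraction. With x_i = (sqrt(1710) + m_i)/d_i and (m_0, d_0) = (0, 1): a_0 = floor(sqrt(1710)) = 41, since 41^2 = 1681 <= 1710 < 1764 = 42^2.
Iterate m_{i+1} = d_i*a_i - m_i, d_{i+1} = (1710 - m_{i+1}^2)/d_i, a_{i+1} = floor((a_0 + m_{i+1})/d_{i+1}):
  m_1 = 1*41 - 0 = 41, d_1 = (1710 - 41^2)/1 = 29/1 = 29, a_1 = floor((41 + 41)/29) = 2.
  m_2 = 29*2 - 41 = 17, d_2 = (1710 - 17^2)/29 = 1421/29 = 49, a_2 = floor((41 + 17)/49) = 1.
  m_3 = 49*1 - 17 = 32, d_3 = (1710 - 32^2)/49 = 686/49 = 14, a_3 = floor((41 + 32)/14) = 5.
  m_4 = 14*5 - 32 = 38, d_4 = (1710 - 38^2)/14 = 266/14 = 19, a_4 = floor((41 + 38)/19) = 4.
  m_5 = 19*4 - 38 = 38, d_5 = (1710 - 38^2)/19 = 266/19 = 14, a_5 = floor((41 + 38)/14) = 5.
  m_6 = 14*5 - 38 = 32, d_6 = (1710 - 32^2)/14 = 686/14 = 49, a_6 = floor((41 + 32)/49) = 1.
  m_7 = 49*1 - 32 = 17, d_7 = (1710 - 17^2)/49 = 1421/49 = 29, a_7 = floor((41 + 17)/29) = 2.
  m_8 = 29*2 - 17 = 41, d_8 = (1710 - 41^2)/29 = 29/29 = 1, a_8 = floor((41 + 41)/1) = 82.
  m_9 = 1*82 - 41 = 41, d_9 = (1710 - 41^2)/1 = 29/1 = 29: (m_9, d_9) = (m_1, d_1) = (41, 29), so from here the quotients repeat a_1, ..., a_8; the period length is 8.
So sqrt(1710) = [41; (2, 1, 5, 4, 5, 1, 2, 82)] with period length k = 8.
k is even, so the fundamental solution of x^2 - 1710y^2 = 1 is (p_{k-1}, q_{k-1}) = (p_7, q_7); compute convergents through index 7.
Convergents (p_i = a_i*p_{i-1} + p_{i-2}, q_i = a_i*q_{i-1} + q_{i-2} with p_{-2}=0, p_{-1}=1, q_{-2}=1, q_{-1}=0):
  i=0: a_0=41, p_0 = 41*1 + 0 = 41, q_0 = 41*0 + 1 = 1.
  i=1: a_1=2, p_1 = 2*41 + 1 = 83, q_1 = 2*1 + 0 = 2.
  i=2: a_2=1, p_2 = 1*83 + 41 = 124, q_2 = 1*2 + 1 = 3.
  i=3: a_3=5, p_3 = 5*124 + 83 = 703, q_3 = 5*3 + 2 = 17.
  i=4: a_4=4, p_4 = 4*703 + 124 = 2936, q_4 = 4*17 + 3 = 71.
  i=5: a_5=5, p_5 = 5*2936 + 703 = 15383, q_5 = 5*71 + 17 = 372.
  i=6: a_6=1, p_6 = 1*15383 + 2936 = 18319, q_6 = 1*372 + 71 = 443.
  i=7: a_7=2, p_7 = 2*18319 + 15383 = 52021, q_7 = 2*443 + 372 = 1258.
Check: 52021^2 - 1710*1258^2 = 2706184441 - 2706184440 = 1, so (x, y) = (52021, 1258) solves the equation, and by the theorem it is the least positive solution.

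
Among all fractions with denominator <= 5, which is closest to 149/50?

Expand x = 149/50 as a continued fraction with the Euclidean algorithm:
  149 = 2*50 + 49, so a_0 = 2.
  50 = 1*49 + 1, so a_1 = 1.
  49 = 49*1 + 0, so a_2 = 49.
so x = [2; 1, 49].
Convergents (p_i = a_i*p_{i-1} + p_{i-2}, q_i = a_i*q_{i-1} + q_{i-2} with p_{-2}=0, p_{-1}=1, q_{-2}=1, q_{-1}=0), until the denominator exceeds 5:
  i=0: a_0=2, p_0 = 2*1 + 0 = 2, q_0 = 2*0 + 1 = 1.
  i=1: a_1=1, p_1 = 1*2 + 1 = 3, q_1 = 1*1 + 0 = 1.
  i=2: a_2=49, p_2 = 49*3 + 2 = 149, q_2 = 49*1 + 1 = 50.
q_2 = 50 > 5, so the last convergent with denominator <= 5 is p_1/q_1 = 3/1.
The closest fraction with denominator <= 5 is either p_1/q_1 or the intermediate fraction (k*p_1 + p_0)/(k*q_1 + q_0) with the largest k >= 1 whose denominator stays <= 5; these approach x as k grows, and every other convergent or intermediate fraction in range is farther away.
Largest k: floor((5 - q_0)/q_1) = floor((5 - 1)/1) = 4.
That gives (4*3 + 2)/(4*1 + 1) = 14/5.
Compare the errors: |x - 3/1| = |149*1 - 3*50|/(50*1) = 1/50, and |x - 14/5| = |149*5 - 14*50|/(50*5) = 45/250.
Cross-multiplying, 1*250 = 250 < 2250 = 45*50, so 1/50 is smaller: the convergent 3/1 is closer to x than 14/5.

3/1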